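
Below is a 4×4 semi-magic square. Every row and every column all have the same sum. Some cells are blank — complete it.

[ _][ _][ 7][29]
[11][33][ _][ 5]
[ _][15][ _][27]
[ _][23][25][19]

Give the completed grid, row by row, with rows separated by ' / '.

Column 4 is already complete: 29 + 5 + 27 + 19 = 80, so that is the magic constant.
Row 2 needs 80; the known cells sum to 49, so (2,3) = 31.
Using row 4: 23 + 25 + 19 + ? → (4,1) = 80 − 67 = 13.
Column 2: 33 + 15 + 23 + ? = 80, so (1,2) = 9.
Column 3: 7 + 31 + 25 + ? = 80, so (3,3) = 17.
Row 1: 9 + 7 + 29 + ? = 80, so (1,1) = 35.
Row 3 must total 80; the given cells sum to 59, so (3,1) = 21.

35 9 7 29 / 11 33 31 5 / 21 15 17 27 / 13 23 25 19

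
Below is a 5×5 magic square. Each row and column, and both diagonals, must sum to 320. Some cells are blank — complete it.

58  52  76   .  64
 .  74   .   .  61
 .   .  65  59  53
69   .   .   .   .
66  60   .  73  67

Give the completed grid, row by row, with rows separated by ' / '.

Row 1 must total 320; the given cells sum to 250, so (1,4) = 70.
From row 5, 320 − (66 + 60 + 73 + 67) gives (5,3) = 54.
The remaining cell in column 5 is (4,5) = 320 − 245 = 75.
Main diagonal must total 320; the given cells sum to 264, so (4,4) = 56.
Column 4: 70 + 59 + 56 + 73 + ? = 320, so (2,4) = 62.
Anti-diagonal: 64 + 62 + 65 + 66 + ? = 320, so (4,2) = 63.
From row 4, 320 − (69 + 63 + 56 + 75) gives (4,3) = 57.
Using column 2: 52 + 74 + 63 + 60 + ? → (3,2) = 320 − 249 = 71.
Column 3 must total 320; the given cells sum to 252, so (2,3) = 68.
The remaining cell in row 2 is (2,1) = 320 − 265 = 55.
Row 3 must total 320; the given cells sum to 248, so (3,1) = 72.

58 52 76 70 64 / 55 74 68 62 61 / 72 71 65 59 53 / 69 63 57 56 75 / 66 60 54 73 67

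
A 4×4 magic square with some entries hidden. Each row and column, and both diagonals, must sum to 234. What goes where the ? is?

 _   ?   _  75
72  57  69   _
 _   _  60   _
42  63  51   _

66

Row 2 must total 234; the given cells sum to 198, so (2,4) = 36.
Row 4 must total 234; the given cells sum to 156, so (4,4) = 78.
Using column 3: 69 + 60 + 51 + ? → (1,3) = 234 − 180 = 54.
Column 4 must total 234; the given cells sum to 189, so (3,4) = 45.
Main diagonal must total 234; the given cells sum to 195, so (1,1) = 39.
From anti-diagonal, 234 − (75 + 69 + 42) gives (3,2) = 48.
Row 1 needs 234; the known cells sum to 168, so (1,2) = 66.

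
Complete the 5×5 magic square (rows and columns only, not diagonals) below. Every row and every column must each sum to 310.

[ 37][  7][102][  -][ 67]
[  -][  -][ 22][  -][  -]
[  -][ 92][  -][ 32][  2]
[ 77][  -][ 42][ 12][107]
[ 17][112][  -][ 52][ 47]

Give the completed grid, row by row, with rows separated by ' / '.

Row 1 must total 310; the given cells sum to 213, so (1,4) = 97.
The remaining cell in row 4 is (4,2) = 310 − 238 = 72.
From row 5, 310 − (17 + 112 + 52 + 47) gives (5,3) = 82.
Column 2 needs 310; the known cells sum to 283, so (2,2) = 27.
Column 3 must total 310; the given cells sum to 248, so (3,3) = 62.
Column 4 needs 310; the known cells sum to 193, so (2,4) = 117.
From column 5, 310 − (67 + 2 + 107 + 47) gives (2,5) = 87.
Row 2 needs 310; the known cells sum to 253, so (2,1) = 57.
Row 3: 92 + 62 + 32 + 2 + ? = 310, so (3,1) = 122.

37 7 102 97 67 / 57 27 22 117 87 / 122 92 62 32 2 / 77 72 42 12 107 / 17 112 82 52 47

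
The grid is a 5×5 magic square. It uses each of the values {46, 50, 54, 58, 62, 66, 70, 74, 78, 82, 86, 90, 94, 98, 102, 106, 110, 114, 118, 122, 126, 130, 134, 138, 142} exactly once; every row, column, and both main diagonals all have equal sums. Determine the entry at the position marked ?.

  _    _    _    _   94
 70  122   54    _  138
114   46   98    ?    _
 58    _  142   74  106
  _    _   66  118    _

130

The 25 entries sum to 2350, so each line sums to 2350/5 = 470.
Using row 2: 70 + 122 + 54 + 138 + ? → (2,4) = 470 − 384 = 86.
From row 4, 470 − (58 + 142 + 74 + 106) gives (4,2) = 90.
Column 3 must total 470; the given cells sum to 360, so (1,3) = 110.
From anti-diagonal, 470 − (94 + 86 + 98 + 90) gives (5,1) = 102.
From column 1, 470 − (70 + 114 + 58 + 102) gives (1,1) = 126.
Main diagonal needs 470; the known cells sum to 420, so (5,5) = 50.
Using row 5: 102 + 66 + 118 + 50 + ? → (5,2) = 470 − 336 = 134.
Column 2 must total 470; the given cells sum to 392, so (1,2) = 78.
Column 5 needs 470; the known cells sum to 388, so (3,5) = 82.
Using row 1: 126 + 78 + 110 + 94 + ? → (1,4) = 470 − 408 = 62.
Row 3 must total 470; the given cells sum to 340, so (3,4) = 130.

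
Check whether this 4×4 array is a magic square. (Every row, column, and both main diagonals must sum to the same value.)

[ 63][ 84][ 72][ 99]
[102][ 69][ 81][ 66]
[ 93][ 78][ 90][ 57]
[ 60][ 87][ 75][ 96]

Row 1: 63 + 84 + 72 + 99 = 318.
Row 2: 102 + 69 + 81 + 66 = 318.
Row 3: 93 + 78 + 90 + 57 = 318.
Row 4: 60 + 87 + 75 + 96 = 318.
Column 1: 63 + 102 + 93 + 60 = 318.
Column 2: 84 + 69 + 78 + 87 = 318.
Column 3: 72 + 81 + 90 + 75 = 318.
Column 4: 99 + 66 + 57 + 96 = 318.
Main diagonal: 63 + 69 + 90 + 96 = 318.
Anti-diagonal: 99 + 81 + 78 + 60 = 318.
All lines sum to 318.

Yes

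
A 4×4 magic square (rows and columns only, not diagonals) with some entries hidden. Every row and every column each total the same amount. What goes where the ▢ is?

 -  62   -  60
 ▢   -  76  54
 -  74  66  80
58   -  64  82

78

Column 4 is complete and sums to 276; that is the magic constant.
Row 3: 74 + 66 + 80 + ? = 276, so (3,1) = 56.
Using row 4: 58 + 64 + 82 + ? → (4,2) = 276 − 204 = 72.
Column 2: 62 + 74 + 72 + ? = 276, so (2,2) = 68.
The remaining cell in column 3 is (1,3) = 276 − 206 = 70.
Row 1: 62 + 70 + 60 + ? = 276, so (1,1) = 84.
Using row 2: 68 + 76 + 54 + ? → (2,1) = 276 − 198 = 78.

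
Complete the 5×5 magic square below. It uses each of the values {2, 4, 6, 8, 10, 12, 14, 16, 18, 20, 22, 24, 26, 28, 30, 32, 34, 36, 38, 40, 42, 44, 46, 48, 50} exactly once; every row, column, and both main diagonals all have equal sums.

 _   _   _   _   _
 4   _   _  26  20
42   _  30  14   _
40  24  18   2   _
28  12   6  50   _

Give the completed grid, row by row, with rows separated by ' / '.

16 10 44 38 22 / 4 48 32 26 20 / 42 36 30 14 8 / 40 24 18 2 46 / 28 12 6 50 34

The 25 entries sum to 650, so each line sums to 650/5 = 130.
Row 4 needs 130; the known cells sum to 84, so (4,5) = 46.
From row 5, 130 − (28 + 12 + 6 + 50) gives (5,5) = 34.
Column 1: 4 + 42 + 40 + 28 + ? = 130, so (1,1) = 16.
From column 4, 130 − (26 + 14 + 2 + 50) gives (1,4) = 38.
From main diagonal, 130 − (16 + 30 + 2 + 34) gives (2,2) = 48.
The remaining cell in anti-diagonal is (1,5) = 130 − 108 = 22.
The remaining cell in row 2 is (2,3) = 130 − 98 = 32.
From column 3, 130 − (32 + 30 + 18 + 6) gives (1,3) = 44.
Column 5 needs 130; the known cells sum to 122, so (3,5) = 8.
The remaining cell in row 1 is (1,2) = 130 − 120 = 10.
Row 3 needs 130; the known cells sum to 94, so (3,2) = 36.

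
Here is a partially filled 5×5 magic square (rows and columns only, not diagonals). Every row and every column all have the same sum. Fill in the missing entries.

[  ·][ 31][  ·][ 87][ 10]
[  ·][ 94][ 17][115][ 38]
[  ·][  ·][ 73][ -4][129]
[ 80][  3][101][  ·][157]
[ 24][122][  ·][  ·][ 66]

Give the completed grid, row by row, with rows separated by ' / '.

108 31 164 87 10 / 136 94 17 115 38 / 52 150 73 -4 129 / 80 3 101 59 157 / 24 122 45 143 66

Column 5 is already complete: 10 + 38 + 129 + 157 + 66 = 400, so that is the magic constant.
Using row 2: 94 + 17 + 115 + 38 + ? → (2,1) = 400 − 264 = 136.
Using row 4: 80 + 3 + 101 + 157 + ? → (4,4) = 400 − 341 = 59.
Column 2 must total 400; the given cells sum to 250, so (3,2) = 150.
Column 4: 87 + 115 + (-4) + 59 + ? = 400, so (5,4) = 143.
Row 3 must total 400; the given cells sum to 348, so (3,1) = 52.
Using row 5: 24 + 122 + 143 + 66 + ? → (5,3) = 400 − 355 = 45.
Column 1: 136 + 52 + 80 + 24 + ? = 400, so (1,1) = 108.
Column 3 must total 400; the given cells sum to 236, so (1,3) = 164.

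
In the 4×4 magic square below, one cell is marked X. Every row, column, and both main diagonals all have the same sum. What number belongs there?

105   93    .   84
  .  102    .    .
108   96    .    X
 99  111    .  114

Column 2 is complete and sums to 402; that is the magic constant.
Row 1 needs 402; the known cells sum to 282, so (1,3) = 120.
Row 4: 99 + 111 + 114 + ? = 402, so (4,3) = 78.
Using column 1: 105 + 108 + 99 + ? → (2,1) = 402 − 312 = 90.
The remaining cell in main diagonal is (3,3) = 402 − 321 = 81.
The remaining cell in anti-diagonal is (2,3) = 402 − 279 = 123.
Using row 2: 90 + 102 + 123 + ? → (2,4) = 402 − 315 = 87.
The remaining cell in row 3 is (3,4) = 402 − 285 = 117.

117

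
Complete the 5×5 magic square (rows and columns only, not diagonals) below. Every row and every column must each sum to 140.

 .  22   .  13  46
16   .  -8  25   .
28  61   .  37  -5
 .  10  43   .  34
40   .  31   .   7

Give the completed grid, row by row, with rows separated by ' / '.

4 22 55 13 46 / 16 49 -8 25 58 / 28 61 19 37 -5 / 52 10 43 1 34 / 40 -2 31 64 7

Using row 3: 28 + 61 + 37 + (-5) + ? → (3,3) = 140 − 121 = 19.
Column 3 needs 140; the known cells sum to 85, so (1,3) = 55.
Column 5: 46 + (-5) + 34 + 7 + ? = 140, so (2,5) = 58.
Row 1 must total 140; the given cells sum to 136, so (1,1) = 4.
Row 2: 16 + (-8) + 25 + 58 + ? = 140, so (2,2) = 49.
Column 1 must total 140; the given cells sum to 88, so (4,1) = 52.
Column 2: 22 + 49 + 61 + 10 + ? = 140, so (5,2) = -2.
Row 4 needs 140; the known cells sum to 139, so (4,4) = 1.
Row 5: 40 + (-2) + 31 + 7 + ? = 140, so (5,4) = 64.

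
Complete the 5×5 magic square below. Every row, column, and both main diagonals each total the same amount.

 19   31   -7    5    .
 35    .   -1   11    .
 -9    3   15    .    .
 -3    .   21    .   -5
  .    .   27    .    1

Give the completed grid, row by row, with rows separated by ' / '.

Column 3 is already complete: -7 + -1 + 15 + 21 + 27 = 55, so that is the magic constant.
The remaining cell in row 1 is (1,5) = 55 − 48 = 7.
The remaining cell in column 1 is (5,1) = 55 − 42 = 13.
The remaining cell in anti-diagonal is (4,2) = 55 − 46 = 9.
Row 4 needs 55; the known cells sum to 22, so (4,4) = 33.
Using main diagonal: 19 + 15 + 33 + 1 + ? → (2,2) = 55 − 68 = -13.
The remaining cell in row 2 is (2,5) = 55 − 32 = 23.
Column 2 needs 55; the known cells sum to 30, so (5,2) = 25.
From column 5, 55 − (7 + 23 + (-5) + 1) gives (3,5) = 29.
From row 3, 55 − (-9 + 3 + 15 + 29) gives (3,4) = 17.
From row 5, 55 − (13 + 25 + 27 + 1) gives (5,4) = -11.

19 31 -7 5 7 / 35 -13 -1 11 23 / -9 3 15 17 29 / -3 9 21 33 -5 / 13 25 27 -11 1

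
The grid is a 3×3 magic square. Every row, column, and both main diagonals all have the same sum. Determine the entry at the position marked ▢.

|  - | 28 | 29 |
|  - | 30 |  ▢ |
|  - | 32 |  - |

34

Column 2 is complete and sums to 90; that is the magic constant.
Using row 1: 28 + 29 + ? → (1,1) = 90 − 57 = 33.
Main diagonal must total 90; the given cells sum to 63, so (3,3) = 27.
Using anti-diagonal: 29 + 30 + ? → (3,1) = 90 − 59 = 31.
Column 1 must total 90; the given cells sum to 64, so (2,1) = 26.
Column 3: 29 + 27 + ? = 90, so (2,3) = 34.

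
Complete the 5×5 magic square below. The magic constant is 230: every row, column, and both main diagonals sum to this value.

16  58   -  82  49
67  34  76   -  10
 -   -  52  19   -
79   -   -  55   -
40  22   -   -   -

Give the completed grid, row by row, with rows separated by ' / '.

16 58 25 82 49 / 67 34 76 43 10 / 28 70 52 19 61 / 79 46 13 55 37 / 40 22 64 31 73

The remaining cell in row 1 is (1,3) = 230 − 205 = 25.
Row 2: 67 + 34 + 76 + 10 + ? = 230, so (2,4) = 43.
Column 1 must total 230; the given cells sum to 202, so (3,1) = 28.
From column 4, 230 − (82 + 43 + 19 + 55) gives (5,4) = 31.
From main diagonal, 230 − (16 + 34 + 52 + 55) gives (5,5) = 73.
Anti-diagonal needs 230; the known cells sum to 184, so (4,2) = 46.
Row 5: 40 + 22 + 31 + 73 + ? = 230, so (5,3) = 64.
The remaining cell in column 2 is (3,2) = 230 − 160 = 70.
Column 3: 25 + 76 + 52 + 64 + ? = 230, so (4,3) = 13.
Row 3 must total 230; the given cells sum to 169, so (3,5) = 61.
Row 4 needs 230; the known cells sum to 193, so (4,5) = 37.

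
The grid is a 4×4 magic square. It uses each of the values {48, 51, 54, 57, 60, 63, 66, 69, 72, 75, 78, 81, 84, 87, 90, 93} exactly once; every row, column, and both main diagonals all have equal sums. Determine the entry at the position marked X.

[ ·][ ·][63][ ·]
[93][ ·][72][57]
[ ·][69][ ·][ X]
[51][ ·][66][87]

48

The 16 entries sum to 1128, so each line sums to 1128/4 = 282.
From row 2, 282 − (93 + 72 + 57) gives (2,2) = 60.
From row 4, 282 − (51 + 66 + 87) gives (4,2) = 78.
The remaining cell in column 2 is (1,2) = 282 − 207 = 75.
The remaining cell in column 3 is (3,3) = 282 − 201 = 81.
From main diagonal, 282 − (60 + 81 + 87) gives (1,1) = 54.
Using anti-diagonal: 72 + 69 + 51 + ? → (1,4) = 282 − 192 = 90.
From column 1, 282 − (54 + 93 + 51) gives (3,1) = 84.
Using column 4: 90 + 57 + 87 + ? → (3,4) = 282 − 234 = 48.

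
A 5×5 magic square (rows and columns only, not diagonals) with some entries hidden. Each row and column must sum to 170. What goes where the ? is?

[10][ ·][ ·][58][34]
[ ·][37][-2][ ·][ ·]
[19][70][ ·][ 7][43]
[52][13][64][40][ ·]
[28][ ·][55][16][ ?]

67

Using row 3: 19 + 70 + 7 + 43 + ? → (3,3) = 170 − 139 = 31.
Row 4 must total 170; the given cells sum to 169, so (4,5) = 1.
Column 1: 10 + 19 + 52 + 28 + ? = 170, so (2,1) = 61.
The remaining cell in column 3 is (1,3) = 170 − 148 = 22.
Column 4 must total 170; the given cells sum to 121, so (2,4) = 49.
Using row 1: 10 + 22 + 58 + 34 + ? → (1,2) = 170 − 124 = 46.
Row 2 needs 170; the known cells sum to 145, so (2,5) = 25.
Column 2 must total 170; the given cells sum to 166, so (5,2) = 4.
The remaining cell in column 5 is (5,5) = 170 − 103 = 67.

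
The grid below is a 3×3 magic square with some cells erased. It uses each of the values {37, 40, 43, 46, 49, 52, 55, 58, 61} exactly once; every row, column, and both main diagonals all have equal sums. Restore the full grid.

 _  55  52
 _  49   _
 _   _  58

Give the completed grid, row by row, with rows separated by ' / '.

40 55 52 / 61 49 37 / 46 43 58

The 9 entries sum to 441, so each line sums to 441/3 = 147.
The remaining cell in row 1 is (1,1) = 147 − 107 = 40.
From column 2, 147 − (55 + 49) gives (3,2) = 43.
The remaining cell in column 3 is (2,3) = 147 − 110 = 37.
Using anti-diagonal: 52 + 49 + ? → (3,1) = 147 − 101 = 46.
Row 2 must total 147; the given cells sum to 86, so (2,1) = 61.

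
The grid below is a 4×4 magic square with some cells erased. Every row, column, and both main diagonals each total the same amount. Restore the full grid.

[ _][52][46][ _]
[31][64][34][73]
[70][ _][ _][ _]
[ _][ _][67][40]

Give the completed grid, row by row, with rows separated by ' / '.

43 52 46 61 / 31 64 34 73 / 70 49 55 28 / 58 37 67 40

Row 2 is already complete: 31 + 64 + 34 + 73 = 202, so that is the magic constant.
From column 3, 202 − (46 + 34 + 67) gives (3,3) = 55.
Using main diagonal: 64 + 55 + 40 + ? → (1,1) = 202 − 159 = 43.
The remaining cell in row 1 is (1,4) = 202 − 141 = 61.
Column 1 must total 202; the given cells sum to 144, so (4,1) = 58.
Column 4 must total 202; the given cells sum to 174, so (3,4) = 28.
From anti-diagonal, 202 − (61 + 34 + 58) gives (3,2) = 49.
Using row 4: 58 + 67 + 40 + ? → (4,2) = 202 − 165 = 37.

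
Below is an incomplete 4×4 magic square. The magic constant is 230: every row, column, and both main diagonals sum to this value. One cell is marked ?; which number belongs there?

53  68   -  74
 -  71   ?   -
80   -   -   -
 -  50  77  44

Row 1 must total 230; the given cells sum to 195, so (1,3) = 35.
Row 4: 50 + 77 + 44 + ? = 230, so (4,1) = 59.
From column 1, 230 − (53 + 80 + 59) gives (2,1) = 38.
Column 2 needs 230; the known cells sum to 189, so (3,2) = 41.
From main diagonal, 230 − (53 + 71 + 44) gives (3,3) = 62.
The remaining cell in anti-diagonal is (2,3) = 230 − 174 = 56.

56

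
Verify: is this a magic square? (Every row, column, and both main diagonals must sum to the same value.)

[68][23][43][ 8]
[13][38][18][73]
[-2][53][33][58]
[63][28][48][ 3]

Row 1: 68 + 23 + 43 + 8 = 142.
Row 2: 13 + 38 + 18 + 73 = 142.
Row 3: -2 + 53 + 33 + 58 = 142.
Row 4: 63 + 28 + 48 + 3 = 142.
Column 1: 68 + 13 + (-2) + 63 = 142.
Column 2: 23 + 38 + 53 + 28 = 142.
Column 3: 43 + 18 + 33 + 48 = 142.
Column 4: 8 + 73 + 58 + 3 = 142.
Main diagonal: 68 + 38 + 33 + 3 = 142.
Anti-diagonal: 8 + 18 + 53 + 63 = 142.
All lines sum to 142.

Yes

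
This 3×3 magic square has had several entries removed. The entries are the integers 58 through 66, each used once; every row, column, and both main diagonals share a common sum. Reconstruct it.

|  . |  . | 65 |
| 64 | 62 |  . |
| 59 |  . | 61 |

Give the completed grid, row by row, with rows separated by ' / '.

The entries are 58 through 66, which sum to 558, so each line sums to 558/3 = 186.
The remaining cell in row 2 is (2,3) = 186 − 126 = 60.
From row 3, 186 − (59 + 61) gives (3,2) = 66.
From column 1, 186 − (64 + 59) gives (1,1) = 63.
Column 2 must total 186; the given cells sum to 128, so (1,2) = 58.

63 58 65 / 64 62 60 / 59 66 61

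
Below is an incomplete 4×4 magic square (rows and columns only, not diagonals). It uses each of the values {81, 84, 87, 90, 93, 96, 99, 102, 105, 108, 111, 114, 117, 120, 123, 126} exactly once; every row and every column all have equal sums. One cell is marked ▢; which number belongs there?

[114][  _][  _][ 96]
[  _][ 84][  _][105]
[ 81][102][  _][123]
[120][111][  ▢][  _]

The 16 entries sum to 1656, so each line sums to 1656/4 = 414.
Using row 3: 81 + 102 + 123 + ? → (3,3) = 414 − 306 = 108.
From column 1, 414 − (114 + 81 + 120) gives (2,1) = 99.
The remaining cell in column 2 is (1,2) = 414 − 297 = 117.
From column 4, 414 − (96 + 105 + 123) gives (4,4) = 90.
Row 1 must total 414; the given cells sum to 327, so (1,3) = 87.
Row 2: 99 + 84 + 105 + ? = 414, so (2,3) = 126.
The remaining cell in row 4 is (4,3) = 414 − 321 = 93.

93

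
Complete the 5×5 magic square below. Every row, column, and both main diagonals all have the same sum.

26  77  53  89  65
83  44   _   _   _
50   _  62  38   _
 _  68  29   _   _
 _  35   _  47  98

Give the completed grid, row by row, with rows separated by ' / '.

26 77 53 89 65 / 83 44 95 56 32 / 50 86 62 38 74 / 92 68 29 80 41 / 59 35 71 47 98

Row 1 is already complete: 26 + 77 + 53 + 89 + 65 = 310, so that is the magic constant.
Column 2 must total 310; the given cells sum to 224, so (3,2) = 86.
From main diagonal, 310 − (26 + 44 + 62 + 98) gives (4,4) = 80.
Using row 3: 50 + 86 + 62 + 38 + ? → (3,5) = 310 − 236 = 74.
Using column 4: 89 + 38 + 80 + 47 + ? → (2,4) = 310 − 254 = 56.
Anti-diagonal must total 310; the given cells sum to 251, so (5,1) = 59.
Row 5 needs 310; the known cells sum to 239, so (5,3) = 71.
Column 1 needs 310; the known cells sum to 218, so (4,1) = 92.
Column 3 must total 310; the given cells sum to 215, so (2,3) = 95.
The remaining cell in row 2 is (2,5) = 310 − 278 = 32.
Row 4 needs 310; the known cells sum to 269, so (4,5) = 41.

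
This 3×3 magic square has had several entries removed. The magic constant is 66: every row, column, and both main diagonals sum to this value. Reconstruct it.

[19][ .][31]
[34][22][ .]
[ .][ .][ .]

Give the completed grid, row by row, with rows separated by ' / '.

19 16 31 / 34 22 10 / 13 28 25

Using row 1: 19 + 31 + ? → (1,2) = 66 − 50 = 16.
From row 2, 66 − (34 + 22) gives (2,3) = 10.
The remaining cell in column 1 is (3,1) = 66 − 53 = 13.
Column 2: 16 + 22 + ? = 66, so (3,2) = 28.
Column 3 must total 66; the given cells sum to 41, so (3,3) = 25.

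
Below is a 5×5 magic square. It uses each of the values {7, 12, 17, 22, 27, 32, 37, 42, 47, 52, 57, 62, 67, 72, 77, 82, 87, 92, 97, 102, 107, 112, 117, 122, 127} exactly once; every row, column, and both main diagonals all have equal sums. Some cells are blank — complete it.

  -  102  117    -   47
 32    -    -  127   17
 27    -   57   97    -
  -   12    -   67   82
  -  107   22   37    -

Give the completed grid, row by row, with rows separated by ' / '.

62 102 117 7 47 / 32 72 87 127 17 / 27 42 57 97 112 / 122 12 52 67 82 / 92 107 22 37 77

The 25 entries sum to 1675, so each line sums to 1675/5 = 335.
Column 4: 127 + 97 + 67 + 37 + ? = 335, so (1,4) = 7.
The remaining cell in anti-diagonal is (5,1) = 335 − 243 = 92.
Row 1 must total 335; the given cells sum to 273, so (1,1) = 62.
From row 5, 335 − (92 + 107 + 22 + 37) gives (5,5) = 77.
From column 1, 335 − (62 + 32 + 27 + 92) gives (4,1) = 122.
Column 5 must total 335; the given cells sum to 223, so (3,5) = 112.
Main diagonal needs 335; the known cells sum to 263, so (2,2) = 72.
Row 2: 32 + 72 + 127 + 17 + ? = 335, so (2,3) = 87.
Row 3 needs 335; the known cells sum to 293, so (3,2) = 42.
The remaining cell in row 4 is (4,3) = 335 − 283 = 52.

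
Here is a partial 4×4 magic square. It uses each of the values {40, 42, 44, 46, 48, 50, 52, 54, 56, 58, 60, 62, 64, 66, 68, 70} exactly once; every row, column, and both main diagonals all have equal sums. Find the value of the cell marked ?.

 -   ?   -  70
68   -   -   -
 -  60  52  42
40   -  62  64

The 16 entries sum to 880, so each line sums to 880/4 = 220.
Row 3 must total 220; the given cells sum to 154, so (3,1) = 66.
The remaining cell in row 4 is (4,2) = 220 − 166 = 54.
The remaining cell in column 1 is (1,1) = 220 − 174 = 46.
Column 4: 70 + 42 + 64 + ? = 220, so (2,4) = 44.
Main diagonal must total 220; the given cells sum to 162, so (2,2) = 58.
Anti-diagonal needs 220; the known cells sum to 170, so (2,3) = 50.
Column 2: 58 + 60 + 54 + ? = 220, so (1,2) = 48.

48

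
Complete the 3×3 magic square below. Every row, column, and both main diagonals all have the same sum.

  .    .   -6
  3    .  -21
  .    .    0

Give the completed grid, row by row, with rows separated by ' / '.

Column 3 is already complete: -6 + -21 + 0 = -27, so that is the magic constant.
The remaining cell in row 2 is (2,2) = -27 − (-18) = -9.
Using main diagonal: -9 + 0 + ? → (1,1) = -27 − (-9) = -18.
From anti-diagonal, -27 − (-6 + (-9)) gives (3,1) = -12.
From row 1, -27 − (-18 + (-6)) gives (1,2) = -3.
Row 3 must total -27; the given cells sum to -12, so (3,2) = -15.

-18 -3 -6 / 3 -9 -21 / -12 -15 0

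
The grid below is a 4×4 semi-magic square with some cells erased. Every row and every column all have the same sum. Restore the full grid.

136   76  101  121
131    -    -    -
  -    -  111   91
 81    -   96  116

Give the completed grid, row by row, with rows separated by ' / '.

Row 1 is already complete: 136 + 76 + 101 + 121 = 434, so that is the magic constant.
The remaining cell in row 4 is (4,2) = 434 − 293 = 141.
From column 1, 434 − (136 + 131 + 81) gives (3,1) = 86.
Using column 3: 101 + 111 + 96 + ? → (2,3) = 434 − 308 = 126.
Column 4 must total 434; the given cells sum to 328, so (2,4) = 106.
The remaining cell in row 2 is (2,2) = 434 − 363 = 71.
Row 3 needs 434; the known cells sum to 288, so (3,2) = 146.

136 76 101 121 / 131 71 126 106 / 86 146 111 91 / 81 141 96 116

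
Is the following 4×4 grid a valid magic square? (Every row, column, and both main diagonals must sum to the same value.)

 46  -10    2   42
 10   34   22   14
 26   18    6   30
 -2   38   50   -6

Yes

Row 1: 46 + (-10) + 2 + 42 = 80.
Row 2: 10 + 34 + 22 + 14 = 80.
Row 3: 26 + 18 + 6 + 30 = 80.
Row 4: -2 + 38 + 50 + (-6) = 80.
Column 1: 46 + 10 + 26 + (-2) = 80.
Column 2: -10 + 34 + 18 + 38 = 80.
Column 3: 2 + 22 + 6 + 50 = 80.
Column 4: 42 + 14 + 30 + (-6) = 80.
Main diagonal: 46 + 34 + 6 + (-6) = 80.
Anti-diagonal: 42 + 22 + 18 + (-2) = 80.
All lines sum to 80.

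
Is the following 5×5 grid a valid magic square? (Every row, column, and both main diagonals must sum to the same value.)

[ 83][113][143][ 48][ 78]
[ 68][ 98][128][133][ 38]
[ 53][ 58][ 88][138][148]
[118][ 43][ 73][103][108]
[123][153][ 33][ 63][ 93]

No — row 4 sums to 445 but column 3 sums to 465.

Row 1: 83 + 113 + 143 + 48 + 78 = 465.
Row 2: 68 + 98 + 128 + 133 + 38 = 465.
Row 3: 53 + 58 + 88 + 138 + 148 = 485.
Row 4: 118 + 43 + 73 + 103 + 108 = 445.
Row 5: 123 + 153 + 33 + 63 + 93 = 465.
Column 1: 83 + 68 + 53 + 118 + 123 = 445.
Column 2: 113 + 98 + 58 + 43 + 153 = 465.
Column 3: 143 + 128 + 88 + 73 + 33 = 465.
Column 4: 48 + 133 + 138 + 103 + 63 = 485.
Column 5: 78 + 38 + 148 + 108 + 93 = 465.
Main diagonal: 83 + 98 + 88 + 103 + 93 = 465.
Anti-diagonal: 78 + 133 + 88 + 43 + 123 = 465.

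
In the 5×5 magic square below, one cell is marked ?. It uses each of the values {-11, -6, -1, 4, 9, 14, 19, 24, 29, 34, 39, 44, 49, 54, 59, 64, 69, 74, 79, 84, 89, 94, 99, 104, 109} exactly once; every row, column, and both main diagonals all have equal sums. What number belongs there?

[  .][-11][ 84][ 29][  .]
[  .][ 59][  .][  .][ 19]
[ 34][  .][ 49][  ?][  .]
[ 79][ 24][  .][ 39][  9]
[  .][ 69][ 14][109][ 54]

The 25 entries sum to 1225, so each line sums to 1225/5 = 245.
Row 4 needs 245; the known cells sum to 151, so (4,3) = 94.
Row 5 must total 245; the given cells sum to 246, so (5,1) = -1.
Column 2: -11 + 59 + 24 + 69 + ? = 245, so (3,2) = 104.
Using column 3: 84 + 49 + 94 + 14 + ? → (2,3) = 245 − 241 = 4.
Using main diagonal: 59 + 49 + 39 + 54 + ? → (1,1) = 245 − 201 = 44.
Row 1 must total 245; the given cells sum to 146, so (1,5) = 99.
From column 1, 245 − (44 + 34 + 79 + (-1)) gives (2,1) = 89.
Column 5 must total 245; the given cells sum to 181, so (3,5) = 64.
Anti-diagonal must total 245; the given cells sum to 171, so (2,4) = 74.
Row 3: 34 + 104 + 49 + 64 + ? = 245, so (3,4) = -6.

-6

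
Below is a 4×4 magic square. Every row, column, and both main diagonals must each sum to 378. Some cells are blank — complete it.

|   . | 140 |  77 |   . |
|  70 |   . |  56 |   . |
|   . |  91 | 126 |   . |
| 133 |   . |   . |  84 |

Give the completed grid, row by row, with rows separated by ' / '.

63 140 77 98 / 70 105 56 147 / 112 91 126 49 / 133 42 119 84

Column 3 must total 378; the given cells sum to 259, so (4,3) = 119.
From anti-diagonal, 378 − (56 + 91 + 133) gives (1,4) = 98.
Row 1 needs 378; the known cells sum to 315, so (1,1) = 63.
Using row 4: 133 + 119 + 84 + ? → (4,2) = 378 − 336 = 42.
Column 1 needs 378; the known cells sum to 266, so (3,1) = 112.
From column 2, 378 − (140 + 91 + 42) gives (2,2) = 105.
The remaining cell in row 2 is (2,4) = 378 − 231 = 147.
Row 3: 112 + 91 + 126 + ? = 378, so (3,4) = 49.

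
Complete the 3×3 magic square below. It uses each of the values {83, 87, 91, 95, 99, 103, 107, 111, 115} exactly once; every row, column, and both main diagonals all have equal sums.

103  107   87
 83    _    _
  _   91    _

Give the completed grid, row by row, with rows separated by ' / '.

The 9 entries sum to 891, so each line sums to 891/3 = 297.
Column 1 must total 297; the given cells sum to 186, so (3,1) = 111.
From column 2, 297 − (107 + 91) gives (2,2) = 99.
Using main diagonal: 103 + 99 + ? → (3,3) = 297 − 202 = 95.
Row 2: 83 + 99 + ? = 297, so (2,3) = 115.

103 107 87 / 83 99 115 / 111 91 95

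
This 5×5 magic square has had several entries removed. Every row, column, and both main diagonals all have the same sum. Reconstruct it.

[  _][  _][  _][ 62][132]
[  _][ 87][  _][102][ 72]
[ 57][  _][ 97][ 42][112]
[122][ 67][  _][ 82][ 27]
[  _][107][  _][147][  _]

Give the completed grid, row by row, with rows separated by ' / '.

77 47 117 62 132 / 142 87 32 102 72 / 57 127 97 42 112 / 122 67 137 82 27 / 37 107 52 147 92

Column 4 is already complete: 62 + 102 + 42 + 82 + 147 = 435, so that is the magic constant.
From row 3, 435 − (57 + 97 + 42 + 112) gives (3,2) = 127.
Row 4: 122 + 67 + 82 + 27 + ? = 435, so (4,3) = 137.
Using column 2: 87 + 127 + 67 + 107 + ? → (1,2) = 435 − 388 = 47.
Column 5 must total 435; the given cells sum to 343, so (5,5) = 92.
Main diagonal needs 435; the known cells sum to 358, so (1,1) = 77.
Anti-diagonal needs 435; the known cells sum to 398, so (5,1) = 37.
Row 1 needs 435; the known cells sum to 318, so (1,3) = 117.
Row 5: 37 + 107 + 147 + 92 + ? = 435, so (5,3) = 52.
The remaining cell in column 1 is (2,1) = 435 − 293 = 142.
The remaining cell in column 3 is (2,3) = 435 − 403 = 32.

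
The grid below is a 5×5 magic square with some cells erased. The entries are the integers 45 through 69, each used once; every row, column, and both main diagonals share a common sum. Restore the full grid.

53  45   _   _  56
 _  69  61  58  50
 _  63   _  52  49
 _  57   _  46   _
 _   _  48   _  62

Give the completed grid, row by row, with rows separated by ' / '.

53 45 67 64 56 / 47 69 61 58 50 / 66 63 55 52 49 / 60 57 54 46 68 / 59 51 48 65 62

The entries are 45 through 69, which sum to 1425, so each line sums to 1425/5 = 285.
Using row 2: 69 + 61 + 58 + 50 + ? → (2,1) = 285 − 238 = 47.
Column 2: 45 + 69 + 63 + 57 + ? = 285, so (5,2) = 51.
Column 5 must total 285; the given cells sum to 217, so (4,5) = 68.
Main diagonal needs 285; the known cells sum to 230, so (3,3) = 55.
Using anti-diagonal: 56 + 58 + 55 + 57 + ? → (5,1) = 285 − 226 = 59.
Row 3 needs 285; the known cells sum to 219, so (3,1) = 66.
The remaining cell in row 5 is (5,4) = 285 − 220 = 65.
The remaining cell in column 1 is (4,1) = 285 − 225 = 60.
The remaining cell in column 4 is (1,4) = 285 − 221 = 64.
The remaining cell in row 1 is (1,3) = 285 − 218 = 67.
Row 4: 60 + 57 + 46 + 68 + ? = 285, so (4,3) = 54.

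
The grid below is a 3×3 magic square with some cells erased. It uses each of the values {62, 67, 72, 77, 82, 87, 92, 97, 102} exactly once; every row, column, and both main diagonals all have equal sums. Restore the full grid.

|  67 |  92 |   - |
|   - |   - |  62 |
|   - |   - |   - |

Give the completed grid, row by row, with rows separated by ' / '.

67 92 87 / 102 82 62 / 77 72 97

The 9 entries sum to 738, so each line sums to 738/3 = 246.
Using row 1: 67 + 92 + ? → (1,3) = 246 − 159 = 87.
From column 3, 246 − (87 + 62) gives (3,3) = 97.
Using main diagonal: 67 + 97 + ? → (2,2) = 246 − 164 = 82.
From anti-diagonal, 246 − (87 + 82) gives (3,1) = 77.
From row 2, 246 − (82 + 62) gives (2,1) = 102.
Row 3 needs 246; the known cells sum to 174, so (3,2) = 72.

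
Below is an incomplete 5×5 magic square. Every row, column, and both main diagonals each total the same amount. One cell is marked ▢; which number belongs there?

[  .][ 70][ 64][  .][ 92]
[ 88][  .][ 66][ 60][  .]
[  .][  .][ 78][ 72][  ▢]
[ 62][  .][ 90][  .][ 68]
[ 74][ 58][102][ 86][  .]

56

Column 3 is complete and sums to 400; that is the magic constant.
The remaining cell in row 5 is (5,5) = 400 − 320 = 80.
Using anti-diagonal: 92 + 60 + 78 + 74 + ? → (4,2) = 400 − 304 = 96.
Row 4: 62 + 96 + 90 + 68 + ? = 400, so (4,4) = 84.
The remaining cell in column 4 is (1,4) = 400 − 302 = 98.
Using row 1: 70 + 64 + 98 + 92 + ? → (1,1) = 400 − 324 = 76.
Using column 1: 76 + 88 + 62 + 74 + ? → (3,1) = 400 − 300 = 100.
Using main diagonal: 76 + 78 + 84 + 80 + ? → (2,2) = 400 − 318 = 82.
Row 2 needs 400; the known cells sum to 296, so (2,5) = 104.
Using column 2: 70 + 82 + 96 + 58 + ? → (3,2) = 400 − 306 = 94.
The remaining cell in column 5 is (3,5) = 400 − 344 = 56.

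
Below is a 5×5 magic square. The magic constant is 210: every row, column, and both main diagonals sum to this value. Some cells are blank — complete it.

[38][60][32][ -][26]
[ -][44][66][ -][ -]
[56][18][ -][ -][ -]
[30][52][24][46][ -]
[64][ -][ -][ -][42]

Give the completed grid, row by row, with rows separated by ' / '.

38 60 32 54 26 / 22 44 66 28 50 / 56 18 40 62 34 / 30 52 24 46 58 / 64 36 48 20 42

Row 1 needs 210; the known cells sum to 156, so (1,4) = 54.
Row 4 needs 210; the known cells sum to 152, so (4,5) = 58.
Column 1: 38 + 56 + 30 + 64 + ? = 210, so (2,1) = 22.
From column 2, 210 − (60 + 44 + 18 + 52) gives (5,2) = 36.
From main diagonal, 210 − (38 + 44 + 46 + 42) gives (3,3) = 40.
Anti-diagonal needs 210; the known cells sum to 182, so (2,4) = 28.
Row 2 needs 210; the known cells sum to 160, so (2,5) = 50.
From column 3, 210 − (32 + 66 + 40 + 24) gives (5,3) = 48.
The remaining cell in column 5 is (3,5) = 210 − 176 = 34.
Row 3 needs 210; the known cells sum to 148, so (3,4) = 62.
Row 5 must total 210; the given cells sum to 190, so (5,4) = 20.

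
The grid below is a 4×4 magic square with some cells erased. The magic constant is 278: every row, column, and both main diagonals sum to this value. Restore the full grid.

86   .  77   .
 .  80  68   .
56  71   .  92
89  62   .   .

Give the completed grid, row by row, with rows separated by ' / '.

Row 3 needs 278; the known cells sum to 219, so (3,3) = 59.
The remaining cell in column 1 is (2,1) = 278 − 231 = 47.
Using column 2: 80 + 71 + 62 + ? → (1,2) = 278 − 213 = 65.
Column 3: 77 + 68 + 59 + ? = 278, so (4,3) = 74.
Main diagonal must total 278; the given cells sum to 225, so (4,4) = 53.
From anti-diagonal, 278 − (68 + 71 + 89) gives (1,4) = 50.
The remaining cell in row 2 is (2,4) = 278 − 195 = 83.

86 65 77 50 / 47 80 68 83 / 56 71 59 92 / 89 62 74 53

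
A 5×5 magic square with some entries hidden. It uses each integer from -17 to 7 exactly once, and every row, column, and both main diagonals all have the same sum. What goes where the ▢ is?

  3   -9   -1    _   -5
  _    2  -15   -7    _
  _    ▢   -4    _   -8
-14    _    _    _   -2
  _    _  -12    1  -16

The entries are -17 through 7, which sum to -125, so each line sums to -125/5 = -25.
Row 1: 3 + (-9) + (-1) + (-5) + ? = -25, so (1,4) = -13.
From column 3, -25 − (-1 + (-15) + (-4) + (-12)) gives (4,3) = 7.
Column 5 must total -25; the given cells sum to -31, so (2,5) = 6.
The remaining cell in main diagonal is (4,4) = -25 − (-15) = -10.
From row 2, -25 − (2 + (-15) + (-7) + 6) gives (2,1) = -11.
Row 4: -14 + 7 + (-10) + (-2) + ? = -25, so (4,2) = -6.
The remaining cell in column 4 is (3,4) = -25 − (-29) = 4.
Anti-diagonal: -5 + (-7) + (-4) + (-6) + ? = -25, so (5,1) = -3.
Row 5 needs -25; the known cells sum to -30, so (5,2) = 5.
From column 1, -25 − (3 + (-11) + (-14) + (-3)) gives (3,1) = 0.
From column 2, -25 − (-9 + 2 + (-6) + 5) gives (3,2) = -17.

-17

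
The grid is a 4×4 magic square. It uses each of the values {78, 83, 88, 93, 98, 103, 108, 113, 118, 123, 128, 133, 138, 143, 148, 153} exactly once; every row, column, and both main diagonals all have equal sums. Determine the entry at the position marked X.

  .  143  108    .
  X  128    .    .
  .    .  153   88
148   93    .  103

113

The 16 entries sum to 1848, so each line sums to 1848/4 = 462.
Using row 4: 148 + 93 + 103 + ? → (4,3) = 462 − 344 = 118.
From column 2, 462 − (143 + 128 + 93) gives (3,2) = 98.
The remaining cell in column 3 is (2,3) = 462 − 379 = 83.
Using main diagonal: 128 + 153 + 103 + ? → (1,1) = 462 − 384 = 78.
Anti-diagonal: 83 + 98 + 148 + ? = 462, so (1,4) = 133.
Row 3: 98 + 153 + 88 + ? = 462, so (3,1) = 123.
The remaining cell in column 1 is (2,1) = 462 − 349 = 113.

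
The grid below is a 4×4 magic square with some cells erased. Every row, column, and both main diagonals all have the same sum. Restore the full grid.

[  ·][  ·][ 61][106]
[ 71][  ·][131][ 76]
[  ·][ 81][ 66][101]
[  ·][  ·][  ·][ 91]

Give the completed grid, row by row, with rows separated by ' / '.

121 86 61 106 / 71 96 131 76 / 126 81 66 101 / 56 111 116 91

Column 4 is already complete: 106 + 76 + 101 + 91 = 374, so that is the magic constant.
Row 2 needs 374; the known cells sum to 278, so (2,2) = 96.
From row 3, 374 − (81 + 66 + 101) gives (3,1) = 126.
Column 3 needs 374; the known cells sum to 258, so (4,3) = 116.
Main diagonal: 96 + 66 + 91 + ? = 374, so (1,1) = 121.
From anti-diagonal, 374 − (106 + 131 + 81) gives (4,1) = 56.
Using row 1: 121 + 61 + 106 + ? → (1,2) = 374 − 288 = 86.
Row 4: 56 + 116 + 91 + ? = 374, so (4,2) = 111.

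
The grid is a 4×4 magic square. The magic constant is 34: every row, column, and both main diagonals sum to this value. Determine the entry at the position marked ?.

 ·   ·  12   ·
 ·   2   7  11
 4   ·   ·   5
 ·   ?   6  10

15

From row 2, 34 − (2 + 7 + 11) gives (2,1) = 14.
Column 3 needs 34; the known cells sum to 25, so (3,3) = 9.
Column 4: 11 + 5 + 10 + ? = 34, so (1,4) = 8.
The remaining cell in main diagonal is (1,1) = 34 − 21 = 13.
The remaining cell in row 1 is (1,2) = 34 − 33 = 1.
Row 3 must total 34; the given cells sum to 18, so (3,2) = 16.
Column 1 needs 34; the known cells sum to 31, so (4,1) = 3.
Using column 2: 1 + 2 + 16 + ? → (4,2) = 34 − 19 = 15.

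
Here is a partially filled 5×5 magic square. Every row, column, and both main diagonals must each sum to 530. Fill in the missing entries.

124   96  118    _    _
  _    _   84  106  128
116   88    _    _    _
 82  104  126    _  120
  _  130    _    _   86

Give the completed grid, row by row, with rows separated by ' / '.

124 96 118 90 102 / 100 112 84 106 128 / 116 88 110 122 94 / 82 104 126 98 120 / 108 130 92 114 86

Row 4 needs 530; the known cells sum to 432, so (4,4) = 98.
The remaining cell in column 2 is (2,2) = 530 − 418 = 112.
The remaining cell in main diagonal is (3,3) = 530 − 420 = 110.
Using row 2: 112 + 84 + 106 + 128 + ? → (2,1) = 530 − 430 = 100.
Column 1 must total 530; the given cells sum to 422, so (5,1) = 108.
From column 3, 530 − (118 + 84 + 110 + 126) gives (5,3) = 92.
Anti-diagonal needs 530; the known cells sum to 428, so (1,5) = 102.
Row 1: 124 + 96 + 118 + 102 + ? = 530, so (1,4) = 90.
Row 5 must total 530; the given cells sum to 416, so (5,4) = 114.
Column 4 needs 530; the known cells sum to 408, so (3,4) = 122.
Column 5: 102 + 128 + 120 + 86 + ? = 530, so (3,5) = 94.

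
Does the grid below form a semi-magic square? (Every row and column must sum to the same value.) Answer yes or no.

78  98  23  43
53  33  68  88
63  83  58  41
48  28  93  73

No — column 1 sums to 242 but column 4 sums to 245.

Row 1: 78 + 98 + 23 + 43 = 242.
Row 2: 53 + 33 + 68 + 88 = 242.
Row 3: 63 + 83 + 58 + 41 = 245.
Row 4: 48 + 28 + 93 + 73 = 242.
Column 1: 78 + 53 + 63 + 48 = 242.
Column 2: 98 + 33 + 83 + 28 = 242.
Column 3: 23 + 68 + 58 + 93 = 242.
Column 4: 43 + 88 + 41 + 73 = 245.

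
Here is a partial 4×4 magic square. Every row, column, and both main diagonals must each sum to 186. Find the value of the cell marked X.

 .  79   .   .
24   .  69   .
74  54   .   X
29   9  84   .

Row 4 needs 186; the known cells sum to 122, so (4,4) = 64.
Column 1: 24 + 74 + 29 + ? = 186, so (1,1) = 59.
The remaining cell in column 2 is (2,2) = 186 − 142 = 44.
From main diagonal, 186 − (59 + 44 + 64) gives (3,3) = 19.
Anti-diagonal: 69 + 54 + 29 + ? = 186, so (1,4) = 34.
The remaining cell in row 1 is (1,3) = 186 − 172 = 14.
Row 2 must total 186; the given cells sum to 137, so (2,4) = 49.
Row 3: 74 + 54 + 19 + ? = 186, so (3,4) = 39.

39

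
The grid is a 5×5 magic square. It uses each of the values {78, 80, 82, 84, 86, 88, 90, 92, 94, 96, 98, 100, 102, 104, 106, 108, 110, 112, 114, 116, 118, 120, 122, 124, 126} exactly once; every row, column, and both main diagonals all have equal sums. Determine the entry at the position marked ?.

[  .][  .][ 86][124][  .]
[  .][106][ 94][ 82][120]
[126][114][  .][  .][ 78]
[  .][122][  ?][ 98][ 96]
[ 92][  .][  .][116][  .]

The 25 entries sum to 2550, so each line sums to 2550/5 = 510.
The remaining cell in row 2 is (2,1) = 510 − 402 = 108.
Column 4: 124 + 82 + 98 + 116 + ? = 510, so (3,4) = 90.
Using row 3: 126 + 114 + 90 + 78 + ? → (3,3) = 510 − 408 = 102.
Using anti-diagonal: 82 + 102 + 122 + 92 + ? → (1,5) = 510 − 398 = 112.
From column 5, 510 − (112 + 120 + 78 + 96) gives (5,5) = 104.
Main diagonal: 106 + 102 + 98 + 104 + ? = 510, so (1,1) = 100.
Row 1: 100 + 86 + 124 + 112 + ? = 510, so (1,2) = 88.
The remaining cell in column 1 is (4,1) = 510 − 426 = 84.
Column 2 needs 510; the known cells sum to 430, so (5,2) = 80.
Row 4 needs 510; the known cells sum to 400, so (4,3) = 110.

110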